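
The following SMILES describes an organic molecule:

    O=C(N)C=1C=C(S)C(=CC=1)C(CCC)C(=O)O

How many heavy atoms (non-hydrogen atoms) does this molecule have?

Every atom symbol written in the SMILES (organic subset) is one heavy atom; implicit H are not written.
Heavy atoms by element → C:12, N:1, O:3, S:1.
Total: 17.

17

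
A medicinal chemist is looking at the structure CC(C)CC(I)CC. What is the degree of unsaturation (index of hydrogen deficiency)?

0

Degree of unsaturation = (number of rings) + (number of π bonds).
Ring closures in the SMILES: 0.
π bonds: none → 0 DoU from unsaturation.
Total DoU = 0 + 0 = 0.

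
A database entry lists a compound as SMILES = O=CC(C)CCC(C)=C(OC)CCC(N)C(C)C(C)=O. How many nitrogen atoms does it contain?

Scan the SMILES for N atoms (remember two-letter symbols like Cl and Br are single atoms).
Nitrogen count: 1.

1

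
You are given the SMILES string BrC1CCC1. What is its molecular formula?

Walk through each heavy atom and fill implicit hydrogens from standard valence (C 4, N 3, O 2, S 2, halogen 1):
  atom 1: Br (halogen, monovalent) → 0 H
  atom 2: C, bond orders sum to 3 (valence 4) → 1 H
  atom 3: C, bond orders sum to 2 (valence 4) → 2 H
  atom 4: C, bond orders sum to 2 (valence 4) → 2 H
  atom 5: C, bond orders sum to 2 (valence 4) → 2 H
Totals → C:4, H:7, Br:1.
In Hill order: C4H7Br.

C4H7Br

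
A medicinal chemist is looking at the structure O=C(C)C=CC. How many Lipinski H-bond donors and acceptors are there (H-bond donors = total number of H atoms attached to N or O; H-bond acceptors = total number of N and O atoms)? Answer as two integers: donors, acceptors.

Donors: find every N or O and count the H atoms it carries.
  atom 1 (O): bond orders sum to 2 → 0 H
Lipinski HBD = 0.
Acceptors: N atoms = 0, O atoms = 1 → HBA = 1.

0, 1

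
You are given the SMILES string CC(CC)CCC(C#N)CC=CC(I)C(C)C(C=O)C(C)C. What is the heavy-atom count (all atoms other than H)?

Every atom symbol written in the SMILES (organic subset) is one heavy atom; implicit H are not written.
Heavy atoms by element → C:19, I:1, N:1, O:1.
Total: 22.

22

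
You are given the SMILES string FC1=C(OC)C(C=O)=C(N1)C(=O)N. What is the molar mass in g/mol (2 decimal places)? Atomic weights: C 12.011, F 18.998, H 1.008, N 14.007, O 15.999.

First, the molecular formula is C7H7FN2O3 (counting implicit H from valence).
  C: 7 × 12.011 = 84.077
  F: 1 × 18.998 = 18.998
  H: 7 × 1.008 = 7.056
  N: 2 × 14.007 = 28.014
  O: 3 × 15.999 = 47.997
Sum: 7×12.011 + 1×18.998 + 7×1.008 + 2×14.007 + 3×15.999 = 186.142 → 186.14 g/mol.

186.14 g/mol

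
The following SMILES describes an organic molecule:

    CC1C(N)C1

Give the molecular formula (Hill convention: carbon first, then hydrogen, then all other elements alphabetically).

C4H9N

Walk through each heavy atom and fill implicit hydrogens from standard valence (C 4, N 3, O 2, S 2, halogen 1):
  atom 1: C, bond orders sum to 1 (valence 4) → 3 H
  atom 2: C, bond orders sum to 3 (valence 4) → 1 H
  atom 3: C, bond orders sum to 3 (valence 4) → 1 H
  atom 4: N, bond orders sum to 1 (valence 3) → 2 H
  atom 5: C, bond orders sum to 2 (valence 4) → 2 H
Totals → C:4, H:9, N:1.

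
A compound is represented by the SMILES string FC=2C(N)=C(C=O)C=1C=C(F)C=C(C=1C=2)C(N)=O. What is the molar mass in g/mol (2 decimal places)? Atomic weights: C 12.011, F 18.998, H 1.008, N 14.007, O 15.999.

250.20 g/mol

First, the molecular formula is C12H8F2N2O2 (counting implicit H from valence).
  C: 12 × 12.011 = 144.132
  F: 2 × 18.998 = 37.996
  H: 8 × 1.008 = 8.064
  N: 2 × 14.007 = 28.014
  O: 2 × 15.999 = 31.998
Sum: 12×12.011 + 2×18.998 + 8×1.008 + 2×14.007 + 2×15.999 = 250.204 → 250.20 g/mol.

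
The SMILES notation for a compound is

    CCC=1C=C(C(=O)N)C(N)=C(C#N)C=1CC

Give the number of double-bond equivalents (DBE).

7

Molecular formula: C12H15N3O.
DoU = (2C + 2 + N − H − X) / 2, where X is the halogen count and O/S are ignored.
    = (2·12 + 2 + 3 − 15 − 0) / 2 = 14 / 2 = 7.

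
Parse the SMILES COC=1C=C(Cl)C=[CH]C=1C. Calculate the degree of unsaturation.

Degree of unsaturation = (number of rings) + (number of π bonds).
Ring closures in the SMILES: 1.
π bonds: 3 double bonds (each 1 DoU) → 3 DoU from unsaturation.
Total DoU = 1 + 3 = 4.

4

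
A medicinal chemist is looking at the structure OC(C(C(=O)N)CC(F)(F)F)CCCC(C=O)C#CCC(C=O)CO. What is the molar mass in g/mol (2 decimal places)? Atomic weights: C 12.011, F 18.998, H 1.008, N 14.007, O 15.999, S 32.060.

First, the molecular formula is C16H22F3NO5 (counting implicit H from valence).
  C: 16 × 12.011 = 192.176
  F: 3 × 18.998 = 56.994
  H: 22 × 1.008 = 22.176
  N: 1 × 14.007 = 14.007
  O: 5 × 15.999 = 79.995
Sum: 16×12.011 + 3×18.998 + 22×1.008 + 1×14.007 + 5×15.999 = 365.348 → 365.35 g/mol.

365.35 g/mol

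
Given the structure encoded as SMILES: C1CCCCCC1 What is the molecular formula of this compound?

C7H14

Walk through each heavy atom and fill implicit hydrogens from standard valence (C 4, N 3, O 2, S 2, halogen 1):
  atom 1: C, bond orders sum to 2 (valence 4) → 2 H
  atom 2: C, bond orders sum to 2 (valence 4) → 2 H
  atom 3: C, bond orders sum to 2 (valence 4) → 2 H
  atom 4: C, bond orders sum to 2 (valence 4) → 2 H
  atom 5: C, bond orders sum to 2 (valence 4) → 2 H
  atom 6: C, bond orders sum to 2 (valence 4) → 2 H
  atom 7: C, bond orders sum to 2 (valence 4) → 2 H
Totals → C:7, H:14.
In Hill order: C7H14.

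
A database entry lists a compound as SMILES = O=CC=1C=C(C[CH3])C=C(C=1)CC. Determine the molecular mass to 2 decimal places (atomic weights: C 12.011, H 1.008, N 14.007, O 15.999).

First, the molecular formula is C11H14O (counting implicit H from valence).
  C: 11 × 12.011 = 132.121
  H: 14 × 1.008 = 14.112
  O: 1 × 15.999 = 15.999
Sum: 11×12.011 + 14×1.008 + 1×15.999 = 162.232 → 162.23 g/mol.

162.23 g/mol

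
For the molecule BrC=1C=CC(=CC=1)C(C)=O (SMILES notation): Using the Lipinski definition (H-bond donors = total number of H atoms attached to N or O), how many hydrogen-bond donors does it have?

Donors: find every N or O and count the H atoms it carries.
  atom 10 (O): bond orders sum to 2 → 0 H
Lipinski HBD = 0.

0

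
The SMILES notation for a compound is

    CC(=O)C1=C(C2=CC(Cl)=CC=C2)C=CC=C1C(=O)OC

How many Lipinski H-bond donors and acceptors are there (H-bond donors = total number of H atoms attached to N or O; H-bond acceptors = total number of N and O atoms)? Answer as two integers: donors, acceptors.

Donors: find every N or O and count the H atoms it carries.
  atom 3 (O): bond orders sum to 2 → 0 H
  atom 18 (O): bond orders sum to 2 → 0 H
  atom 19 (O): bond orders sum to 2 → 0 H
Lipinski HBD = 0.
Acceptors: N atoms = 0, O atoms = 3 → HBA = 3.

0, 3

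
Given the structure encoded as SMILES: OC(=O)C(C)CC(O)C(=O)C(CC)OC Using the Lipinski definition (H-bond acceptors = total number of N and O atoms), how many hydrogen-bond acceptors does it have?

5

N atoms: 0; O atoms: 5.
Lipinski HBA = 0 + 5 = 5.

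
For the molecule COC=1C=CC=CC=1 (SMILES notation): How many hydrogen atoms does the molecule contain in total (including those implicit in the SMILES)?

Walk through each heavy atom and fill implicit hydrogens from standard valence (C 4, N 3, O 2, S 2, halogen 1):
  atom 1: C, bond orders sum to 1 (valence 4) → 3 H
  atom 2: O, bond orders sum to 2 (valence 2) → 0 H
  atom 3: C, bond orders sum to 4 (valence 4) → 0 H
  atom 4: C, bond orders sum to 3 (valence 4) → 1 H
  atom 5: C, bond orders sum to 3 (valence 4) → 1 H
  atom 6: C, bond orders sum to 3 (valence 4) → 1 H
  atom 7: C, bond orders sum to 3 (valence 4) → 1 H
  atom 8: C, bond orders sum to 3 (valence 4) → 1 H
Total hydrogens: 8.

8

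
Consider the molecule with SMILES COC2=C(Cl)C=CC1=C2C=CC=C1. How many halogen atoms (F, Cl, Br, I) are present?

1

Halogen atoms appear at heavy-atom position 5 (1×Cl).
Other groups present: 1 ether.
Halogen count: 1.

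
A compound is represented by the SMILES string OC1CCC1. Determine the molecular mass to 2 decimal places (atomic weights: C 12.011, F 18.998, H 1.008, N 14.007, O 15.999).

First, the molecular formula is C4H8O (counting implicit H from valence).
  C: 4 × 12.011 = 48.044
  H: 8 × 1.008 = 8.064
  O: 1 × 15.999 = 15.999
Sum: 4×12.011 + 8×1.008 + 1×15.999 = 72.107 → 72.11 g/mol.

72.11 g/mol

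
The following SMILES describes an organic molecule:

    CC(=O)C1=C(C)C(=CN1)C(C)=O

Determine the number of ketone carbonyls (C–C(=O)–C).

The ketone motif appears at heavy-atom positions 2, 10 in the SMILES.
Ketone count: 2.

2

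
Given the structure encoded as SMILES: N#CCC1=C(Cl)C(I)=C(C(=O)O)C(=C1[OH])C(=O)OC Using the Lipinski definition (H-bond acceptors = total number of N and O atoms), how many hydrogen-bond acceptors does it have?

6

N atoms: 1; O atoms: 5.
Lipinski HBA = 1 + 5 = 6.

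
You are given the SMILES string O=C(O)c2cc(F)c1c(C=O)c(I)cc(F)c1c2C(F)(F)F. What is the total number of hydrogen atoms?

Walk through each heavy atom and fill implicit hydrogens from standard valence (C 4, N 3, O 2, S 2, halogen 1); for lowercase aromatic atoms, an aromatic c carries 1 H when it has two neighbours and 0 H with three, and aromatic n carries 0 H:
  atom 1: O, bond orders sum to 2 (valence 2) → 0 H
  atom 2: C, bond orders sum to 4 (valence 4) → 0 H
  atom 3: O, bond orders sum to 1 (valence 2) → 1 H
  atom 4: aromatic c, 3 neighbours → 0 H
  atom 5: aromatic c, 2 neighbours → 1 H
  atom 6: aromatic c, 3 neighbours → 0 H
  atom 7: F (halogen, monovalent) → 0 H
  atom 8: aromatic c, 3 neighbours → 0 H
  atom 9: aromatic c, 3 neighbours → 0 H
  atom 10: C, bond orders sum to 3 (valence 4) → 1 H
  atom 11: O, bond orders sum to 2 (valence 2) → 0 H
  atom 12: aromatic c, 3 neighbours → 0 H
  atom 13: I (halogen, monovalent) → 0 H
  atom 14: aromatic c, 2 neighbours → 1 H
  atom 15: aromatic c, 3 neighbours → 0 H
  atom 16: F (halogen, monovalent) → 0 H
  atom 17: aromatic c, 3 neighbours → 0 H
  atom 18: aromatic c, 3 neighbours → 0 H
  atom 19: C, bond orders sum to 4 (valence 4) → 0 H
  atom 20: F (halogen, monovalent) → 0 H
  atom 21: F (halogen, monovalent) → 0 H
  atom 22: F (halogen, monovalent) → 0 H
Total hydrogens: 4.

4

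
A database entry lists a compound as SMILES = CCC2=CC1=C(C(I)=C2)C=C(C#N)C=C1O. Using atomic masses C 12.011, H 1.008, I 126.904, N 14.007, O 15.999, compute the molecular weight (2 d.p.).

323.13 g/mol

First, the molecular formula is C13H10INO (counting implicit H from valence).
  C: 13 × 12.011 = 156.143
  H: 10 × 1.008 = 10.080
  I: 1 × 126.904 = 126.904
  N: 1 × 14.007 = 14.007
  O: 1 × 15.999 = 15.999
Sum: 13×12.011 + 10×1.008 + 1×126.904 + 1×14.007 + 1×15.999 = 323.133 → 323.13 g/mol.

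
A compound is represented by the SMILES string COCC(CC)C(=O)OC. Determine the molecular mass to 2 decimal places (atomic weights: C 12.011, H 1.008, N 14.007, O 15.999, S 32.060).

146.19 g/mol

First, the molecular formula is C7H14O3 (counting implicit H from valence).
  C: 7 × 12.011 = 84.077
  H: 14 × 1.008 = 14.112
  O: 3 × 15.999 = 47.997
Sum: 7×12.011 + 14×1.008 + 3×15.999 = 146.186 → 146.19 g/mol.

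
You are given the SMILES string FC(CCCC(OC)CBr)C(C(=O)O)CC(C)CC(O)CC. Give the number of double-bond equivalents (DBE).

Degree of unsaturation = (number of rings) + (number of π bonds).
Ring closures in the SMILES: 0.
π bonds: 1 double bond (each 1 DoU) → 1 DoU from unsaturation.
Total DoU = 0 + 1 = 1.

1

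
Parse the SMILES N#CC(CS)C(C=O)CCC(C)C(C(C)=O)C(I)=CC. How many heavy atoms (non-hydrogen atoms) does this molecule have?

20

Every atom symbol written in the SMILES (organic subset) is one heavy atom; implicit H are not written.
Heavy atoms by element → C:15, I:1, N:1, O:2, S:1.
Total: 20.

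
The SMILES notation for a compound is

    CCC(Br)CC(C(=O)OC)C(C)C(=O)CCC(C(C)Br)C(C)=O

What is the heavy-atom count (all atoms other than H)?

23

Every atom symbol written in the SMILES (organic subset) is one heavy atom; implicit H are not written.
Heavy atoms by element → Br:2, C:17, O:4.
Total: 23.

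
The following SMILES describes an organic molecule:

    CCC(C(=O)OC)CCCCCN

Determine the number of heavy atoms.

13

Every atom symbol written in the SMILES (organic subset) is one heavy atom; implicit H are not written.
Heavy atoms by element → C:10, N:1, O:2.
Total: 13.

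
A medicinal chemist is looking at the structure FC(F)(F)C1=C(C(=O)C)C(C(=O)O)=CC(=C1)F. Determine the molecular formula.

C10H6F4O3

Walk through each heavy atom and fill implicit hydrogens from standard valence (C 4, N 3, O 2, S 2, halogen 1):
  atom 1: F (halogen, monovalent) → 0 H
  atom 2: C, bond orders sum to 4 (valence 4) → 0 H
  atom 3: F (halogen, monovalent) → 0 H
  atom 4: F (halogen, monovalent) → 0 H
  atom 5: C, bond orders sum to 4 (valence 4) → 0 H
  atom 6: C, bond orders sum to 4 (valence 4) → 0 H
  atom 7: C, bond orders sum to 4 (valence 4) → 0 H
  atom 8: O, bond orders sum to 2 (valence 2) → 0 H
  atom 9: C, bond orders sum to 1 (valence 4) → 3 H
  atom 10: C, bond orders sum to 4 (valence 4) → 0 H
  atom 11: C, bond orders sum to 4 (valence 4) → 0 H
  atom 12: O, bond orders sum to 2 (valence 2) → 0 H
  atom 13: O, bond orders sum to 1 (valence 2) → 1 H
  atom 14: C, bond orders sum to 3 (valence 4) → 1 H
  atom 15: C, bond orders sum to 4 (valence 4) → 0 H
  atom 16: C, bond orders sum to 3 (valence 4) → 1 H
  atom 17: F (halogen, monovalent) → 0 H
Totals → C:10, H:6, F:4, O:3.
In Hill order: C10H6F4O3.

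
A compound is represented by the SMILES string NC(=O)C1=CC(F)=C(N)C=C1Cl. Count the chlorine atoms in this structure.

Scan the SMILES for Cl atoms (remember two-letter symbols like Cl and Br are single atoms).
Chlorine count: 1.

1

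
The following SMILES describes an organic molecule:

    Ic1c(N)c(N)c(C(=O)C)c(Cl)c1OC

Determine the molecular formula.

C9H10ClIN2O2

Walk through each heavy atom and fill implicit hydrogens from standard valence (C 4, N 3, O 2, S 2, halogen 1); for lowercase aromatic atoms, an aromatic c carries 1 H when it has two neighbours and 0 H with three, and aromatic n carries 0 H:
  atom 1: I (halogen, monovalent) → 0 H
  atom 2: aromatic c, 3 neighbours → 0 H
  atom 3: aromatic c, 3 neighbours → 0 H
  atom 4: N, bond orders sum to 1 (valence 3) → 2 H
  atom 5: aromatic c, 3 neighbours → 0 H
  atom 6: N, bond orders sum to 1 (valence 3) → 2 H
  atom 7: aromatic c, 3 neighbours → 0 H
  atom 8: C, bond orders sum to 4 (valence 4) → 0 H
  atom 9: O, bond orders sum to 2 (valence 2) → 0 H
  atom 10: C, bond orders sum to 1 (valence 4) → 3 H
  atom 11: aromatic c, 3 neighbours → 0 H
  atom 12: Cl (halogen, monovalent) → 0 H
  atom 13: aromatic c, 3 neighbours → 0 H
  atom 14: O, bond orders sum to 2 (valence 2) → 0 H
  atom 15: C, bond orders sum to 1 (valence 4) → 3 H
Totals → C:9, H:10, Cl:1, I:1, N:2, O:2.
In Hill order: C9H10ClIN2O2.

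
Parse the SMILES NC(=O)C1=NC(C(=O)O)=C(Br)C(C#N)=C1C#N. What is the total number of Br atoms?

1

Scan the SMILES for Br atoms (remember two-letter symbols like Cl and Br are single atoms).
Bromine count: 1.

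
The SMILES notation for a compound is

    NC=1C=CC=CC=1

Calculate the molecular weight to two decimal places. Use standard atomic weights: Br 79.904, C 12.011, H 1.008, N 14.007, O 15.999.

93.13 g/mol

First, the molecular formula is C6H7N (counting implicit H from valence).
  C: 6 × 12.011 = 72.066
  H: 7 × 1.008 = 7.056
  N: 1 × 14.007 = 14.007
Sum: 6×12.011 + 7×1.008 + 1×14.007 = 93.129 → 93.13 g/mol.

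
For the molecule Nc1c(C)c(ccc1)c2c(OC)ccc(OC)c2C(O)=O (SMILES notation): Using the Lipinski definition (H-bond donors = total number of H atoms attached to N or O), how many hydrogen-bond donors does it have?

Donors: find every N or O and count the H atoms it carries.
  atom 1 (N): bond orders sum to 1 → 2 H
  atom 11 (O): bond orders sum to 2 → 0 H
  atom 16 (O): bond orders sum to 2 → 0 H
  atom 20 (O): bond orders sum to 1 → 1 H
  atom 21 (O): bond orders sum to 2 → 0 H
Lipinski HBD = 3.

3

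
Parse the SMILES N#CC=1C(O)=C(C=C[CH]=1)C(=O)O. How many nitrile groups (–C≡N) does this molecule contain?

1

The nitrile motif appears at heavy-atom position 2 in the SMILES.
Other groups present: 1 carboxylic acid, 1 hydroxyl.
Nitrile count: 1.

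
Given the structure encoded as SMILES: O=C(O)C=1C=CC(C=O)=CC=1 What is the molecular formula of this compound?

Walk through each heavy atom and fill implicit hydrogens from standard valence (C 4, N 3, O 2, S 2, halogen 1):
  atom 1: O, bond orders sum to 2 (valence 2) → 0 H
  atom 2: C, bond orders sum to 4 (valence 4) → 0 H
  atom 3: O, bond orders sum to 1 (valence 2) → 1 H
  atom 4: C, bond orders sum to 4 (valence 4) → 0 H
  atom 5: C, bond orders sum to 3 (valence 4) → 1 H
  atom 6: C, bond orders sum to 3 (valence 4) → 1 H
  atom 7: C, bond orders sum to 4 (valence 4) → 0 H
  atom 8: C, bond orders sum to 3 (valence 4) → 1 H
  atom 9: O, bond orders sum to 2 (valence 2) → 0 H
  atom 10: C, bond orders sum to 3 (valence 4) → 1 H
  atom 11: C, bond orders sum to 3 (valence 4) → 1 H
Totals → C:8, H:6, O:3.

C8H6O3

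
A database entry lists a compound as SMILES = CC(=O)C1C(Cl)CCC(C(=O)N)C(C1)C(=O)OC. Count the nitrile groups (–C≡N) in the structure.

0

Scan the SMILES for the nitrile motif — none present.
Groups that are present: 1 amide, 1 ester, 1 ketone.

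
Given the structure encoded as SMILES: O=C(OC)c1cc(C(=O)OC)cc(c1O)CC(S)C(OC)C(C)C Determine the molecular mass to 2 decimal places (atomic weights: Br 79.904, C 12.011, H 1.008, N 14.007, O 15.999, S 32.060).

First, the molecular formula is C17H24O6S (counting implicit H from valence).
  C: 17 × 12.011 = 204.187
  H: 24 × 1.008 = 24.192
  O: 6 × 15.999 = 95.994
  S: 1 × 32.060 = 32.060
Sum: 17×12.011 + 24×1.008 + 6×15.999 + 1×32.060 = 356.433 → 356.43 g/mol.

356.43 g/mol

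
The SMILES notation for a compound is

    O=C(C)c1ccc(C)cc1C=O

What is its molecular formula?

Walk through each heavy atom and fill implicit hydrogens from standard valence (C 4, N 3, O 2, S 2, halogen 1); for lowercase aromatic atoms, an aromatic c carries 1 H when it has two neighbours and 0 H with three, and aromatic n carries 0 H:
  atom 1: O, bond orders sum to 2 (valence 2) → 0 H
  atom 2: C, bond orders sum to 4 (valence 4) → 0 H
  atom 3: C, bond orders sum to 1 (valence 4) → 3 H
  atom 4: aromatic c, 3 neighbours → 0 H
  atom 5: aromatic c, 2 neighbours → 1 H
  atom 6: aromatic c, 2 neighbours → 1 H
  atom 7: aromatic c, 3 neighbours → 0 H
  atom 8: C, bond orders sum to 1 (valence 4) → 3 H
  atom 9: aromatic c, 2 neighbours → 1 H
  atom 10: aromatic c, 3 neighbours → 0 H
  atom 11: C, bond orders sum to 3 (valence 4) → 1 H
  atom 12: O, bond orders sum to 2 (valence 2) → 0 H
Totals → C:10, H:10, O:2.

C10H10O2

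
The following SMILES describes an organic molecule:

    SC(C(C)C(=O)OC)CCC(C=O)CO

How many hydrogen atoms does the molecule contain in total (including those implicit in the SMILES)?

18

Walk through each heavy atom and fill implicit hydrogens from standard valence (C 4, N 3, O 2, S 2, halogen 1):
  atom 1: S, bond orders sum to 1 (valence 2) → 1 H
  atom 2: C, bond orders sum to 3 (valence 4) → 1 H
  atom 3: C, bond orders sum to 3 (valence 4) → 1 H
  atom 4: C, bond orders sum to 1 (valence 4) → 3 H
  atom 5: C, bond orders sum to 4 (valence 4) → 0 H
  atom 6: O, bond orders sum to 2 (valence 2) → 0 H
  atom 7: O, bond orders sum to 2 (valence 2) → 0 H
  atom 8: C, bond orders sum to 1 (valence 4) → 3 H
  atom 9: C, bond orders sum to 2 (valence 4) → 2 H
  atom 10: C, bond orders sum to 2 (valence 4) → 2 H
  atom 11: C, bond orders sum to 3 (valence 4) → 1 H
  atom 12: C, bond orders sum to 3 (valence 4) → 1 H
  atom 13: O, bond orders sum to 2 (valence 2) → 0 H
  atom 14: C, bond orders sum to 2 (valence 4) → 2 H
  atom 15: O, bond orders sum to 1 (valence 2) → 1 H
Total hydrogens: 18.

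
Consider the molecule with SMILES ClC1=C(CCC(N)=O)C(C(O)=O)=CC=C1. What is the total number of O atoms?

3

Scan the SMILES for O atoms (remember two-letter symbols like Cl and Br are single atoms).
Oxygen count: 3.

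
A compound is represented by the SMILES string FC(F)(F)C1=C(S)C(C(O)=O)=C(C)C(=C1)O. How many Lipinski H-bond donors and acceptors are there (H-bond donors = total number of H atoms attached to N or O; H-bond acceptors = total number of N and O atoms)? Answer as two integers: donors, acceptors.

Donors: find every N or O and count the H atoms it carries.
  atom 10 (O): bond orders sum to 1 → 1 H
  atom 11 (O): bond orders sum to 2 → 0 H
  atom 16 (O): bond orders sum to 1 → 1 H
Lipinski HBD = 2.
Acceptors: N atoms = 0, O atoms = 3 → HBA = 3.

2, 3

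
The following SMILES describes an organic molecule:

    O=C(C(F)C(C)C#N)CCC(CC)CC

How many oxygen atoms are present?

Scan the SMILES for O atoms (remember two-letter symbols like Cl and Br are single atoms).
Oxygen count: 1.

1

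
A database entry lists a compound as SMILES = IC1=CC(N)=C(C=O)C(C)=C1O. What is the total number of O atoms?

Scan the SMILES for O atoms (remember two-letter symbols like Cl and Br are single atoms).
Oxygen count: 2.

2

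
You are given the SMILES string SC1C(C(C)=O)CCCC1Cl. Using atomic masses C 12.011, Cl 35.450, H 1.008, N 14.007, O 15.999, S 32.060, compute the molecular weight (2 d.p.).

192.70 g/mol

First, the molecular formula is C8H13ClOS (counting implicit H from valence).
  C: 8 × 12.011 = 96.088
  Cl: 1 × 35.450 = 35.450
  H: 13 × 1.008 = 13.104
  O: 1 × 15.999 = 15.999
  S: 1 × 32.060 = 32.060
Sum: 8×12.011 + 1×35.450 + 13×1.008 + 1×15.999 + 1×32.060 = 192.701 → 192.70 g/mol.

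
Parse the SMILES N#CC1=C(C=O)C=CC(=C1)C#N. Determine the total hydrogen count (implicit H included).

4

Walk through each heavy atom and fill implicit hydrogens from standard valence (C 4, N 3, O 2, S 2, halogen 1):
  atom 1: N, bond orders sum to 3 (valence 3) → 0 H
  atom 2: C, bond orders sum to 4 (valence 4) → 0 H
  atom 3: C, bond orders sum to 4 (valence 4) → 0 H
  atom 4: C, bond orders sum to 4 (valence 4) → 0 H
  atom 5: C, bond orders sum to 3 (valence 4) → 1 H
  atom 6: O, bond orders sum to 2 (valence 2) → 0 H
  atom 7: C, bond orders sum to 3 (valence 4) → 1 H
  atom 8: C, bond orders sum to 3 (valence 4) → 1 H
  atom 9: C, bond orders sum to 4 (valence 4) → 0 H
  atom 10: C, bond orders sum to 3 (valence 4) → 1 H
  atom 11: C, bond orders sum to 4 (valence 4) → 0 H
  atom 12: N, bond orders sum to 3 (valence 3) → 0 H
Total hydrogens: 4.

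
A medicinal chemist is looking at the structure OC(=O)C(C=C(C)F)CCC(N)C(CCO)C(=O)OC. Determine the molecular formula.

Walk through each heavy atom and fill implicit hydrogens from standard valence (C 4, N 3, O 2, S 2, halogen 1):
  atom 1: O, bond orders sum to 1 (valence 2) → 1 H
  atom 2: C, bond orders sum to 4 (valence 4) → 0 H
  atom 3: O, bond orders sum to 2 (valence 2) → 0 H
  atom 4: C, bond orders sum to 3 (valence 4) → 1 H
  atom 5: C, bond orders sum to 3 (valence 4) → 1 H
  atom 6: C, bond orders sum to 4 (valence 4) → 0 H
  atom 7: C, bond orders sum to 1 (valence 4) → 3 H
  atom 8: F (halogen, monovalent) → 0 H
  atom 9: C, bond orders sum to 2 (valence 4) → 2 H
  atom 10: C, bond orders sum to 2 (valence 4) → 2 H
  atom 11: C, bond orders sum to 3 (valence 4) → 1 H
  atom 12: N, bond orders sum to 1 (valence 3) → 2 H
  atom 13: C, bond orders sum to 3 (valence 4) → 1 H
  atom 14: C, bond orders sum to 2 (valence 4) → 2 H
  atom 15: C, bond orders sum to 2 (valence 4) → 2 H
  atom 16: O, bond orders sum to 1 (valence 2) → 1 H
  atom 17: C, bond orders sum to 4 (valence 4) → 0 H
  atom 18: O, bond orders sum to 2 (valence 2) → 0 H
  atom 19: O, bond orders sum to 2 (valence 2) → 0 H
  atom 20: C, bond orders sum to 1 (valence 4) → 3 H
Totals → C:13, H:22, F:1, N:1, O:5.
In Hill order: C13H22FNO5.

C13H22FNO5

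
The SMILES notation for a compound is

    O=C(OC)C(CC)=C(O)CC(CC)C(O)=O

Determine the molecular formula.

C11H18O5

Walk through each heavy atom and fill implicit hydrogens from standard valence (C 4, N 3, O 2, S 2, halogen 1):
  atom 1: O, bond orders sum to 2 (valence 2) → 0 H
  atom 2: C, bond orders sum to 4 (valence 4) → 0 H
  atom 3: O, bond orders sum to 2 (valence 2) → 0 H
  atom 4: C, bond orders sum to 1 (valence 4) → 3 H
  atom 5: C, bond orders sum to 4 (valence 4) → 0 H
  atom 6: C, bond orders sum to 2 (valence 4) → 2 H
  atom 7: C, bond orders sum to 1 (valence 4) → 3 H
  atom 8: C, bond orders sum to 4 (valence 4) → 0 H
  atom 9: O, bond orders sum to 1 (valence 2) → 1 H
  atom 10: C, bond orders sum to 2 (valence 4) → 2 H
  atom 11: C, bond orders sum to 3 (valence 4) → 1 H
  atom 12: C, bond orders sum to 2 (valence 4) → 2 H
  atom 13: C, bond orders sum to 1 (valence 4) → 3 H
  atom 14: C, bond orders sum to 4 (valence 4) → 0 H
  atom 15: O, bond orders sum to 1 (valence 2) → 1 H
  atom 16: O, bond orders sum to 2 (valence 2) → 0 H
Totals → C:11, H:18, O:5.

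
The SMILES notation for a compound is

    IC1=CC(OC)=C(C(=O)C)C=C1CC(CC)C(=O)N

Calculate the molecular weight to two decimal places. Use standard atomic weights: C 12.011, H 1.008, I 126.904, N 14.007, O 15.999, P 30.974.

First, the molecular formula is C14H18INO3 (counting implicit H from valence).
  C: 14 × 12.011 = 168.154
  H: 18 × 1.008 = 18.144
  I: 1 × 126.904 = 126.904
  N: 1 × 14.007 = 14.007
  O: 3 × 15.999 = 47.997
Sum: 14×12.011 + 18×1.008 + 1×126.904 + 1×14.007 + 3×15.999 = 375.206 → 375.21 g/mol.

375.21 g/mol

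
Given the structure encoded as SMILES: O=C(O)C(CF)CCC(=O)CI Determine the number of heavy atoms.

Every atom symbol written in the SMILES (organic subset) is one heavy atom; implicit H are not written.
Heavy atoms by element → C:7, F:1, I:1, O:3.
Total: 12.

12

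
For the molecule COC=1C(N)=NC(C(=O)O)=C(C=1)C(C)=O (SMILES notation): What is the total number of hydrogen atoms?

Walk through each heavy atom and fill implicit hydrogens from standard valence (C 4, N 3, O 2, S 2, halogen 1):
  atom 1: C, bond orders sum to 1 (valence 4) → 3 H
  atom 2: O, bond orders sum to 2 (valence 2) → 0 H
  atom 3: C, bond orders sum to 4 (valence 4) → 0 H
  atom 4: C, bond orders sum to 4 (valence 4) → 0 H
  atom 5: N, bond orders sum to 1 (valence 3) → 2 H
  atom 6: N, bond orders sum to 3 (valence 3) → 0 H
  atom 7: C, bond orders sum to 4 (valence 4) → 0 H
  atom 8: C, bond orders sum to 4 (valence 4) → 0 H
  atom 9: O, bond orders sum to 2 (valence 2) → 0 H
  atom 10: O, bond orders sum to 1 (valence 2) → 1 H
  atom 11: C, bond orders sum to 4 (valence 4) → 0 H
  atom 12: C, bond orders sum to 3 (valence 4) → 1 H
  atom 13: C, bond orders sum to 4 (valence 4) → 0 H
  atom 14: C, bond orders sum to 1 (valence 4) → 3 H
  atom 15: O, bond orders sum to 2 (valence 2) → 0 H
Total hydrogens: 10.

10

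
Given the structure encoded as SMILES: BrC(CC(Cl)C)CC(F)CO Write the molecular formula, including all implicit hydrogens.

Walk through each heavy atom and fill implicit hydrogens from standard valence (C 4, N 3, O 2, S 2, halogen 1):
  atom 1: Br (halogen, monovalent) → 0 H
  atom 2: C, bond orders sum to 3 (valence 4) → 1 H
  atom 3: C, bond orders sum to 2 (valence 4) → 2 H
  atom 4: C, bond orders sum to 3 (valence 4) → 1 H
  atom 5: Cl (halogen, monovalent) → 0 H
  atom 6: C, bond orders sum to 1 (valence 4) → 3 H
  atom 7: C, bond orders sum to 2 (valence 4) → 2 H
  atom 8: C, bond orders sum to 3 (valence 4) → 1 H
  atom 9: F (halogen, monovalent) → 0 H
  atom 10: C, bond orders sum to 2 (valence 4) → 2 H
  atom 11: O, bond orders sum to 1 (valence 2) → 1 H
Totals → C:7, H:13, Br:1, Cl:1, F:1, O:1.

C7H13BrClFO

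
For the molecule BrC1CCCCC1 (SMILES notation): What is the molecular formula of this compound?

Walk through each heavy atom and fill implicit hydrogens from standard valence (C 4, N 3, O 2, S 2, halogen 1):
  atom 1: Br (halogen, monovalent) → 0 H
  atom 2: C, bond orders sum to 3 (valence 4) → 1 H
  atom 3: C, bond orders sum to 2 (valence 4) → 2 H
  atom 4: C, bond orders sum to 2 (valence 4) → 2 H
  atom 5: C, bond orders sum to 2 (valence 4) → 2 H
  atom 6: C, bond orders sum to 2 (valence 4) → 2 H
  atom 7: C, bond orders sum to 2 (valence 4) → 2 H
Totals → C:6, H:11, Br:1.

C6H11Br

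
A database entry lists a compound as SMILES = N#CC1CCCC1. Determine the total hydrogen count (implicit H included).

9

Walk through each heavy atom and fill implicit hydrogens from standard valence (C 4, N 3, O 2, S 2, halogen 1):
  atom 1: N, bond orders sum to 3 (valence 3) → 0 H
  atom 2: C, bond orders sum to 4 (valence 4) → 0 H
  atom 3: C, bond orders sum to 3 (valence 4) → 1 H
  atom 4: C, bond orders sum to 2 (valence 4) → 2 H
  atom 5: C, bond orders sum to 2 (valence 4) → 2 H
  atom 6: C, bond orders sum to 2 (valence 4) → 2 H
  atom 7: C, bond orders sum to 2 (valence 4) → 2 H
Total hydrogens: 9.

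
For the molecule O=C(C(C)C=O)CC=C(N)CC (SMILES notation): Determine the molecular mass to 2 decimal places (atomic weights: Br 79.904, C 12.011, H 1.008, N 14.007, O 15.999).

First, the molecular formula is C9H15NO2 (counting implicit H from valence).
  C: 9 × 12.011 = 108.099
  H: 15 × 1.008 = 15.120
  N: 1 × 14.007 = 14.007
  O: 2 × 15.999 = 31.998
Sum: 9×12.011 + 15×1.008 + 1×14.007 + 2×15.999 = 169.224 → 169.22 g/mol.

169.22 g/mol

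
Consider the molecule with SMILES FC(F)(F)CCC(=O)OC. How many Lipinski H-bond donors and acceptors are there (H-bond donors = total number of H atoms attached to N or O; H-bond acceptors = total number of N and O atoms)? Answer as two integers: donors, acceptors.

Donors: find every N or O and count the H atoms it carries.
  atom 8 (O): bond orders sum to 2 → 0 H
  atom 9 (O): bond orders sum to 2 → 0 H
Lipinski HBD = 0.
Acceptors: N atoms = 0, O atoms = 2 → HBA = 2.

0, 2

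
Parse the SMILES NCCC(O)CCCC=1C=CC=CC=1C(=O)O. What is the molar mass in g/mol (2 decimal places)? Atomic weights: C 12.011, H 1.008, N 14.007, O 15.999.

237.30 g/mol

First, the molecular formula is C13H19NO3 (counting implicit H from valence).
  C: 13 × 12.011 = 156.143
  H: 19 × 1.008 = 19.152
  N: 1 × 14.007 = 14.007
  O: 3 × 15.999 = 47.997
Sum: 13×12.011 + 19×1.008 + 1×14.007 + 3×15.999 = 237.299 → 237.30 g/mol.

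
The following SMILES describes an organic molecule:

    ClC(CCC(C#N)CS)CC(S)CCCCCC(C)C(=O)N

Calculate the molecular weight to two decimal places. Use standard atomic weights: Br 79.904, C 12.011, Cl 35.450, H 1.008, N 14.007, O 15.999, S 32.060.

364.99 g/mol

First, the molecular formula is C16H29ClN2OS2 (counting implicit H from valence).
  C: 16 × 12.011 = 192.176
  Cl: 1 × 35.450 = 35.450
  H: 29 × 1.008 = 29.232
  N: 2 × 14.007 = 28.014
  O: 1 × 15.999 = 15.999
  S: 2 × 32.060 = 64.120
Sum: 16×12.011 + 1×35.450 + 29×1.008 + 2×14.007 + 1×15.999 + 2×32.060 = 364.991 → 364.99 g/mol.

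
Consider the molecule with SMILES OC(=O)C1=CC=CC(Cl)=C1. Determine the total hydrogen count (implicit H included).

Walk through each heavy atom and fill implicit hydrogens from standard valence (C 4, N 3, O 2, S 2, halogen 1):
  atom 1: O, bond orders sum to 1 (valence 2) → 1 H
  atom 2: C, bond orders sum to 4 (valence 4) → 0 H
  atom 3: O, bond orders sum to 2 (valence 2) → 0 H
  atom 4: C, bond orders sum to 4 (valence 4) → 0 H
  atom 5: C, bond orders sum to 3 (valence 4) → 1 H
  atom 6: C, bond orders sum to 3 (valence 4) → 1 H
  atom 7: C, bond orders sum to 3 (valence 4) → 1 H
  atom 8: C, bond orders sum to 4 (valence 4) → 0 H
  atom 9: Cl (halogen, monovalent) → 0 H
  atom 10: C, bond orders sum to 3 (valence 4) → 1 H
Total hydrogens: 5.

5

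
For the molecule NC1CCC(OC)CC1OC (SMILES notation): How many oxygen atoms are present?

2

Scan the SMILES for O atoms (remember two-letter symbols like Cl and Br are single atoms).
Oxygen count: 2.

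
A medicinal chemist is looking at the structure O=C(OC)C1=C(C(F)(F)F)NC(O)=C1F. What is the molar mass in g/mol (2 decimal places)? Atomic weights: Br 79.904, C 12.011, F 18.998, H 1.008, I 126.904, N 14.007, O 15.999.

227.11 g/mol

First, the molecular formula is C7H5F4NO3 (counting implicit H from valence).
  C: 7 × 12.011 = 84.077
  F: 4 × 18.998 = 75.992
  H: 5 × 1.008 = 5.040
  N: 1 × 14.007 = 14.007
  O: 3 × 15.999 = 47.997
Sum: 7×12.011 + 4×18.998 + 5×1.008 + 1×14.007 + 3×15.999 = 227.113 → 227.11 g/mol.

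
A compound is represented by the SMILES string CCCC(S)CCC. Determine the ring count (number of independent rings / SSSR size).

In SMILES, each pair of matching ring-closure digits denotes one ring-closing bond; the number of such bonds equals the number of independent rings.
Ring-closure bonds here: 0.

0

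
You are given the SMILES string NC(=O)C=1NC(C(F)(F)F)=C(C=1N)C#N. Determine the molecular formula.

C7H5F3N4O

Walk through each heavy atom and fill implicit hydrogens from standard valence (C 4, N 3, O 2, S 2, halogen 1):
  atom 1: N, bond orders sum to 1 (valence 3) → 2 H
  atom 2: C, bond orders sum to 4 (valence 4) → 0 H
  atom 3: O, bond orders sum to 2 (valence 2) → 0 H
  atom 4: C, bond orders sum to 4 (valence 4) → 0 H
  atom 5: N, bond orders sum to 2 (valence 3) → 1 H
  atom 6: C, bond orders sum to 4 (valence 4) → 0 H
  atom 7: C, bond orders sum to 4 (valence 4) → 0 H
  atom 8: F (halogen, monovalent) → 0 H
  atom 9: F (halogen, monovalent) → 0 H
  atom 10: F (halogen, monovalent) → 0 H
  atom 11: C, bond orders sum to 4 (valence 4) → 0 H
  atom 12: C, bond orders sum to 4 (valence 4) → 0 H
  atom 13: N, bond orders sum to 1 (valence 3) → 2 H
  atom 14: C, bond orders sum to 4 (valence 4) → 0 H
  atom 15: N, bond orders sum to 3 (valence 3) → 0 H
Totals → C:7, H:5, F:3, N:4, O:1.
In Hill order: C7H5F3N4O.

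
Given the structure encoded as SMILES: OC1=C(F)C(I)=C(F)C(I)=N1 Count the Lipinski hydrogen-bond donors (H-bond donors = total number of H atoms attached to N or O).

1

Donors: find every N or O and count the H atoms it carries.
  atom 1 (O): bond orders sum to 1 → 1 H
  atom 11 (N): bond orders sum to 3 → 0 H
Lipinski HBD = 1.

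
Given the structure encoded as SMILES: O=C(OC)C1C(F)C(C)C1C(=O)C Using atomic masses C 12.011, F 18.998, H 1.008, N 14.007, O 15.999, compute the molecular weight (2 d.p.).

188.20 g/mol

First, the molecular formula is C9H13FO3 (counting implicit H from valence).
  C: 9 × 12.011 = 108.099
  F: 1 × 18.998 = 18.998
  H: 13 × 1.008 = 13.104
  O: 3 × 15.999 = 47.997
Sum: 9×12.011 + 1×18.998 + 13×1.008 + 3×15.999 = 188.198 → 188.20 g/mol.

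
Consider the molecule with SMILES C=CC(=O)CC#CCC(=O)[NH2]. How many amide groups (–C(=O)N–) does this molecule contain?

1

The amide motif appears at heavy-atom position 9 in the SMILES.
Other groups present: 1 alkene, 1 alkyne, 1 ketone.
Amide count: 1.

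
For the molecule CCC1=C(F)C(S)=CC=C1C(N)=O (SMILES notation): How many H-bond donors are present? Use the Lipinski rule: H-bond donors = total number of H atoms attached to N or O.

2

Donors: find every N or O and count the H atoms it carries.
  atom 12 (N): bond orders sum to 1 → 2 H
  atom 13 (O): bond orders sum to 2 → 0 H
Lipinski HBD = 2.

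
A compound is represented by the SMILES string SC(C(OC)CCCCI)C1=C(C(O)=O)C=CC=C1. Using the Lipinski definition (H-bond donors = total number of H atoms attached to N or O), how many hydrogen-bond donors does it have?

1

Donors: find every N or O and count the H atoms it carries.
  atom 4 (O): bond orders sum to 2 → 0 H
  atom 14 (O): bond orders sum to 1 → 1 H
  atom 15 (O): bond orders sum to 2 → 0 H
Lipinski HBD = 1.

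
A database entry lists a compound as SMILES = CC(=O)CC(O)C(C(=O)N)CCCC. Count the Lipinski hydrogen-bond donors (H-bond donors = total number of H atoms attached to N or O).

3

Donors: find every N or O and count the H atoms it carries.
  atom 3 (O): bond orders sum to 2 → 0 H
  atom 6 (O): bond orders sum to 1 → 1 H
  atom 9 (O): bond orders sum to 2 → 0 H
  atom 10 (N): bond orders sum to 1 → 2 H
Lipinski HBD = 3.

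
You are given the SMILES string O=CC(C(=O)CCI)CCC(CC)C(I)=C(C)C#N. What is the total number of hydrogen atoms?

Walk through each heavy atom and fill implicit hydrogens from standard valence (C 4, N 3, O 2, S 2, halogen 1):
  atom 1: O, bond orders sum to 2 (valence 2) → 0 H
  atom 2: C, bond orders sum to 3 (valence 4) → 1 H
  atom 3: C, bond orders sum to 3 (valence 4) → 1 H
  atom 4: C, bond orders sum to 4 (valence 4) → 0 H
  atom 5: O, bond orders sum to 2 (valence 2) → 0 H
  atom 6: C, bond orders sum to 2 (valence 4) → 2 H
  atom 7: C, bond orders sum to 2 (valence 4) → 2 H
  atom 8: I (halogen, monovalent) → 0 H
  atom 9: C, bond orders sum to 2 (valence 4) → 2 H
  atom 10: C, bond orders sum to 2 (valence 4) → 2 H
  atom 11: C, bond orders sum to 3 (valence 4) → 1 H
  atom 12: C, bond orders sum to 2 (valence 4) → 2 H
  atom 13: C, bond orders sum to 1 (valence 4) → 3 H
  atom 14: C, bond orders sum to 4 (valence 4) → 0 H
  atom 15: I (halogen, monovalent) → 0 H
  atom 16: C, bond orders sum to 4 (valence 4) → 0 H
  atom 17: C, bond orders sum to 1 (valence 4) → 3 H
  atom 18: C, bond orders sum to 4 (valence 4) → 0 H
  atom 19: N, bond orders sum to 3 (valence 3) → 0 H
Total hydrogens: 19.

19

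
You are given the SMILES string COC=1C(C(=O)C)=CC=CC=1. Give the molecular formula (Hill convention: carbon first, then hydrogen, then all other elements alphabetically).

C9H10O2

Walk through each heavy atom and fill implicit hydrogens from standard valence (C 4, N 3, O 2, S 2, halogen 1):
  atom 1: C, bond orders sum to 1 (valence 4) → 3 H
  atom 2: O, bond orders sum to 2 (valence 2) → 0 H
  atom 3: C, bond orders sum to 4 (valence 4) → 0 H
  atom 4: C, bond orders sum to 4 (valence 4) → 0 H
  atom 5: C, bond orders sum to 4 (valence 4) → 0 H
  atom 6: O, bond orders sum to 2 (valence 2) → 0 H
  atom 7: C, bond orders sum to 1 (valence 4) → 3 H
  atom 8: C, bond orders sum to 3 (valence 4) → 1 H
  atom 9: C, bond orders sum to 3 (valence 4) → 1 H
  atom 10: C, bond orders sum to 3 (valence 4) → 1 H
  atom 11: C, bond orders sum to 3 (valence 4) → 1 H
Totals → C:9, H:10, O:2.
In Hill order: C9H10O2.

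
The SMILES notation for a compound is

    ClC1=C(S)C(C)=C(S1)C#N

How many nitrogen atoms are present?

1

Scan the SMILES for N atoms (remember two-letter symbols like Cl and Br are single atoms).
Nitrogen count: 1.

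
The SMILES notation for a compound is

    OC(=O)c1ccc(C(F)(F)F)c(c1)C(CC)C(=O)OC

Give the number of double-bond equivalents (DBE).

6

Molecular formula: C13H13F3O4.
DoU = (2C + 2 + N − H − X) / 2, where X is the halogen count and O/S are ignored.
    = (2·13 + 2 + 0 − 13 − 3) / 2 = 12 / 2 = 6.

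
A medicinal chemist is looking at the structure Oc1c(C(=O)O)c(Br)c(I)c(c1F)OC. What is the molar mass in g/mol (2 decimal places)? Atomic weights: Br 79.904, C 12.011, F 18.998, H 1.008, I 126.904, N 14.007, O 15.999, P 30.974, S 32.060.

390.93 g/mol

First, the molecular formula is C8H5BrFIO4 (counting implicit H from valence).
  Br: 1 × 79.904 = 79.904
  C: 8 × 12.011 = 96.088
  F: 1 × 18.998 = 18.998
  H: 5 × 1.008 = 5.040
  I: 1 × 126.904 = 126.904
  O: 4 × 15.999 = 63.996
Sum: 1×79.904 + 8×12.011 + 1×18.998 + 5×1.008 + 1×126.904 + 4×15.999 = 390.930 → 390.93 g/mol.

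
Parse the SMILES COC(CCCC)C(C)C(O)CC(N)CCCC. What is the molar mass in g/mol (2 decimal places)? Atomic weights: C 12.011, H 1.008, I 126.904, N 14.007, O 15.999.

259.43 g/mol

First, the molecular formula is C15H33NO2 (counting implicit H from valence).
  C: 15 × 12.011 = 180.165
  H: 33 × 1.008 = 33.264
  N: 1 × 14.007 = 14.007
  O: 2 × 15.999 = 31.998
Sum: 15×12.011 + 33×1.008 + 1×14.007 + 2×15.999 = 259.434 → 259.43 g/mol.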